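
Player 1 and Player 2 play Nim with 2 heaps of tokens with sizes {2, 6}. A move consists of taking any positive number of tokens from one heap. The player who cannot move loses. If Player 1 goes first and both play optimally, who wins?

Player 1 wins

Compute the nim-sum pairwise:
2 XOR 6 = 4
The nim-sum is 4 ≠ 0, so this is an N-position: the player to move can win; Player 1 has a winning move.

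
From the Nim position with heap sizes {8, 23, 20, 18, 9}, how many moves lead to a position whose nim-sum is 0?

3

Compute the nim-sum pairwise:
8 XOR 23 = 31
31 XOR 20 = 11
11 XOR 18 = 25
25 XOR 9 = 16
The overall nim-sum is X = 16. A heap of size p has a winning move iff p XOR X < p (reduce it to p XOR X).
  8: 8 XOR 16 = 24 ≥ 8 — no move.
  23: 23 XOR 16 = 7 < 23 — winning move (to 7).
  20: 20 XOR 16 = 4 < 20 — winning move (to 4).
  18: 18 XOR 16 = 2 < 18 — winning move (to 2).
  9: 9 XOR 16 = 25 ≥ 9 — no move.
That gives 3 winning moves.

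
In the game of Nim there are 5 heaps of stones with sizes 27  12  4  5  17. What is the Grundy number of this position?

Nim-sum: 27 ^ 12 ^ 4 ^ 5 ^ 17 = 7.

7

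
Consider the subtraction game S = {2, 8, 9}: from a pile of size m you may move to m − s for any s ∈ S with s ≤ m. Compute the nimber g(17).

1

Compute g(0), g(1), … for moves {2, 8, 9}:
k:     0  1  2  3  4  5  6  7  8  9 10 11 12 13 14 15 16 17
g(k):  0  0  1  1  0  0  1  1  2  2  3  0  2  1  3  0  0  1
So g(17) = 1.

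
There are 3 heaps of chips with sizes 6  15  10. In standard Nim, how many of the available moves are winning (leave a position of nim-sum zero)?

Nim-sum: 6 XOR 15 XOR 10 = 3.
The overall nim-sum is X = 3. A heap of size p has a winning move iff p XOR X < p (reduce it to p XOR X).
  6: 6 XOR 3 = 5 < 6 — winning move (to 5).
  15: 15 XOR 3 = 12 < 15 — winning move (to 12).
  10: 10 XOR 3 = 9 < 10 — winning move (to 9).
That gives 3 winning moves.

3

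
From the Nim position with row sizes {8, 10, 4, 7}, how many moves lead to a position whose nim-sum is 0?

Write each in binary and XOR column by column:
  1000  (8)
  1010  (10)
  0100  (4)
  0111  (7)
  ----
  0001  (1)
The overall nim-sum is X = 1. A row of size p has a winning move iff p XOR X < p (reduce it to p XOR X).
  8: 8 XOR 1 = 9 ≥ 8 — no move.
  10: 10 XOR 1 = 11 ≥ 10 — no move.
  4: 4 XOR 1 = 5 ≥ 4 — no move.
  7: 7 XOR 1 = 6 < 7 — winning move (to 6).
That gives 1 winning move.

1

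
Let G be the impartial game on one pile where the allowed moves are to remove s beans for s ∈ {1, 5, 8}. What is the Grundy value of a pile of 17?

Grundy values for subtraction set {1, 5, 8}:
k:     0  1  2  3  4  5  6  7  8  9 10 11 12 13 14 15 16 17
g(k):  0  1  0  1  0  1  0  1  2  3  2  3  2  0  1  0  1  0
So g(17) = 0.

0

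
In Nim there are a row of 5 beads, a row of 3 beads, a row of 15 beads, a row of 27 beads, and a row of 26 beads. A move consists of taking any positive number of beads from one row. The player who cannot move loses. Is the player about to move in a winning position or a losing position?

Nim-sum: 5 ^ 3 ^ 15 ^ 27 ^ 26 = 8.
The nim-sum is 8 ≠ 0, so this is an N-position: the player to move can win.

Winning position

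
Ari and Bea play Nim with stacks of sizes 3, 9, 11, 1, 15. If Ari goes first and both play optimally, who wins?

Write each in binary and XOR column by column:
  0011  (3)
  1001  (9)
  1011  (11)
  0001  (1)
  1111  (15)
  ----
  1111  (15)
The nim-sum is 15 ≠ 0, so this is an N-position: the player to move can win; Ari has a winning move.

Ari wins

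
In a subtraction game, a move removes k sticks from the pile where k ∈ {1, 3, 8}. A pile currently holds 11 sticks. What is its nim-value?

Grundy values for subtraction set {1, 3, 8}:
g(0) = mex{} = 0
g(1) = mex{0} = 1
g(2) = mex{1} = 0
g(3) = mex{0} = 1
g(4) = mex{1} = 0
g(5) = mex{0} = 1
g(6) = mex{1} = 0
g(7) = mex{0} = 1
g(8) = mex{0,1} = 2
g(9) = mex{0,1,2} = 3
g(10) = mex{0,1,3} = 2
g(11) = mex{1,2} = 0
So g(11) = 0.

0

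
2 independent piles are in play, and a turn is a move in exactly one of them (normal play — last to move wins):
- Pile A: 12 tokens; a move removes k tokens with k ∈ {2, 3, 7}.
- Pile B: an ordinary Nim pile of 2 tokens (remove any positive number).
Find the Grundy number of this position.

Grundy values for pile A (subtraction set {2, 3, 7}):
g(0) = mex{} = 0
g(1) = mex{} = 0
g(2) = mex{0} = 1
g(3) = mex{0} = 1
g(4) = mex{0,1} = 2
g(5) = mex{1} = 0
g(6) = mex{1,2} = 0
g(7) = mex{0,2} = 1
g(8) = mex{0} = 1
g(9) = mex{0,1} = 2
g(10) = mex{1} = 0
g(11) = mex{1,2} = 0
g(12) = mex{0,2} = 1
So g(12) = 1.
Pile B is a plain Nim pile of size 2, so its Grundy value is 2.
By the Sprague-Grundy theorem, the Grundy value of a sum of independent games is the XOR of the component values.
Combined value = 1 ⊕ 2 = 3.

3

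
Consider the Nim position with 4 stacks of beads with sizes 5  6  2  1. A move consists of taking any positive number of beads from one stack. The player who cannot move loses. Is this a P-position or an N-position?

P-position

Bitwise XOR of the heap sizes:
  101  (5)
  110  (6)
  010  (2)
  001  (1)
  ---
  000  (0)
The nim-sum is 0, so this is a P-position: the player to move is in a losing position under optimal play.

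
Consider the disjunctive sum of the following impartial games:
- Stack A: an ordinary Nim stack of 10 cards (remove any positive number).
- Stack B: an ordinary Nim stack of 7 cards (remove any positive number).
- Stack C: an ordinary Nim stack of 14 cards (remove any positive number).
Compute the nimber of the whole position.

3

Stack A is a plain Nim stack of size 10, so its Grundy value is 10.
Stack B is a plain Nim stack of size 7, so its Grundy value is 7.
Stack C is a plain Nim stack of size 14, so its Grundy value is 14.
The value of a disjunctive sum is the nim-sum of the parts.
Combined value = 10 ⊕ 7 ⊕ 14 = 3.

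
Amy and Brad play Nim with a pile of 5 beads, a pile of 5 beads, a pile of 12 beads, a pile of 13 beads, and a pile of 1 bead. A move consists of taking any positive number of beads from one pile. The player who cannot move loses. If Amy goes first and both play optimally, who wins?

Nim-sum: 5 ^ 5 ^ 12 ^ 13 ^ 1 = 0.
The nim-sum is 0, so this is a P-position: the player to move is in a losing position under optimal play; Amy is about to move from it and so loses — Brad wins.

Brad wins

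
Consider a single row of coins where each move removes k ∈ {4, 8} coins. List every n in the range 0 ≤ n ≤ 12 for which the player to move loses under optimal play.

0, 1, 2, 3, 12

Compute g(0), g(1), … for moves {4, 8}:
k:     0  1  2  3  4  5  6  7  8  9 10 11 12
g(k):  0  0  0  0  1  1  1  1  2  2  2  2  0
The P-positions (g = 0) in 0..12 are 0, 1, 2, 3, 12.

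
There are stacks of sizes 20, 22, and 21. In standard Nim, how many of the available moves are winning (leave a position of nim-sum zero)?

3

Compute the nim-sum pairwise:
20 ⊕ 22 = 2
2 ⊕ 21 = 23
The overall nim-sum is X = 23. A stack of size p has a winning move iff p XOR X < p (reduce it to p XOR X).
  20: 20 XOR 23 = 3 < 20 — winning move (to 3).
  22: 22 XOR 23 = 1 < 22 — winning move (to 1).
  21: 21 XOR 23 = 2 < 21 — winning move (to 2).
That gives 3 winning moves.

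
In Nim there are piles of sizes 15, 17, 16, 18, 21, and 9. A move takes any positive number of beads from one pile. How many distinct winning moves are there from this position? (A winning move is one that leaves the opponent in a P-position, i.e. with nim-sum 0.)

Write each in binary and XOR column by column:
  01111  (15)
  10001  (17)
  10000  (16)
  10010  (18)
  10101  (21)
  01001  (9)
  -----
  00000  (0)
The nim-sum is already 0, so every move leaves a nonzero nim-sum — there are no winning moves.

0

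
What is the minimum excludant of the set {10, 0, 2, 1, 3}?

The values 0, 1, 2, 3 are all present; 4 is the first non-negative integer missing from the set.

4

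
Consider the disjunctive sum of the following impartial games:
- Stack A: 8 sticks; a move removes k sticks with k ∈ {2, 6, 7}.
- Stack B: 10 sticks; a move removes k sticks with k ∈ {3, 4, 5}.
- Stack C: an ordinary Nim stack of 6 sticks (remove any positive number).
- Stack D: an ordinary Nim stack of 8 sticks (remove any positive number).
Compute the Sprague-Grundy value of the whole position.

12

Grundy values for stack A (subtraction set {2, 6, 7}):
k:     0  1  2  3  4  5  6  7  8
g(k):  0  0  1  1  0  0  1  1  2
So g(8) = 2.
Build the Grundy sequence for stack B with g(k) = mex{g(k−s) : s ∈ {3, 4, 5}, s ≤ k}:
k:     0  1  2  3  4  5  6  7  8  9 10
g(k):  0  0  0  1  1  1  2  2  0  0  0
So g(10) = 0.
Stack C is a plain Nim stack of size 6, so its Grundy value is 6.
Stack D is a plain Nim stack of size 8, so its Grundy value is 8.
By the Sprague-Grundy theorem, the Grundy value of a sum of independent games is the XOR of the component values.
Combined value = 2 XOR 0 XOR 6 XOR 8 = 12.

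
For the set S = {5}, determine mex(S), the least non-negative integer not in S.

0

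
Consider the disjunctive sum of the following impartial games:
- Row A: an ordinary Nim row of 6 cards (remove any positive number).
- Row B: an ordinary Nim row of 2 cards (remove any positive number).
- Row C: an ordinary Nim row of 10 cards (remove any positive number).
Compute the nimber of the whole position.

Row A is a plain Nim row of size 6, so its Grundy value is 6.
Row B is a plain Nim row of size 2, so its Grundy value is 2.
Row C is a plain Nim row of size 10, so its Grundy value is 10.
By the Sprague-Grundy theorem, the Grundy value of a sum of independent games is the XOR of the component values.
Combined value = 6 XOR 2 XOR 10 = 14.

14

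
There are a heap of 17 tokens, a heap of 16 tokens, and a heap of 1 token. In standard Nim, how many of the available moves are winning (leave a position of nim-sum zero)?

0

Compute the nim-sum pairwise:
17 XOR 16 = 1
1 XOR 1 = 0
The nim-sum is already 0, so every move leaves a nonzero nim-sum — there are no winning moves.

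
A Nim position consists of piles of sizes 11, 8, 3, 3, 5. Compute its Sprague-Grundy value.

Nim-sum: 11 ^ 8 ^ 3 ^ 3 ^ 5 = 6.

6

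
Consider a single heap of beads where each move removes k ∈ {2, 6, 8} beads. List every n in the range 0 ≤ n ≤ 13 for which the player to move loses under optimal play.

0, 1, 4, 5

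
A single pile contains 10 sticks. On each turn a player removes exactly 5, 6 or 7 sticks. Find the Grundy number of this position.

Compute g(0), g(1), … for moves {5, 6, 7}:
k:     0  1  2  3  4  5  6  7  8  9 10
g(k):  0  0  0  0  0  1  1  1  1  1  2
So g(10) = 2.

2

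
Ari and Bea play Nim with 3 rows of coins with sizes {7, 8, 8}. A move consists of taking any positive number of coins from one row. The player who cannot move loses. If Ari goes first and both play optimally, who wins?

Write each in binary and XOR column by column:
  0111  (7)
  1000  (8)
  1000  (8)
  ----
  0111  (7)
The nim-sum is 7 ≠ 0, so this is an N-position: the player to move can win; Ari has a winning move.

Ari wins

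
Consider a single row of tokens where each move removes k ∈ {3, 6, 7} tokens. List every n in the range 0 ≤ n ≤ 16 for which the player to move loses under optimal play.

0, 1, 2, 10, 11, 12

Compute g(0), g(1), … for moves {3, 6, 7}:
k:     0  1  2  3  4  5  6  7  8  9 10 11 12 13 14 15 16
g(k):  0  0  0  1  1  1  2  2  2  3  0  0  0  1  1  1  2
The P-positions (g = 0) in 0..16 are 0, 1, 2, 10, 11, 12.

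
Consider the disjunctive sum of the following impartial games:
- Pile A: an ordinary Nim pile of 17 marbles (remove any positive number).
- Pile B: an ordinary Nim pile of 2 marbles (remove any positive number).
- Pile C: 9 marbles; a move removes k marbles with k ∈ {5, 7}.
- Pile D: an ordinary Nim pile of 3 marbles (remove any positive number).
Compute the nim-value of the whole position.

Pile A is a plain Nim pile of size 17, so its Grundy value is 17.
Pile B is a plain Nim pile of size 2, so its Grundy value is 2.
For pile C, compute g(0), g(1), … with moves {5, 7}:
g(0) = mex{} = 0
g(1) = mex{} = 0
g(2) = mex{} = 0
g(3) = mex{} = 0
g(4) = mex{} = 0
g(5) = mex{0} = 1
g(6) = mex{0} = 1
g(7) = mex{0} = 1
g(8) = mex{0} = 1
g(9) = mex{0} = 1
So g(9) = 1.
Pile D is a plain Nim pile of size 3, so its Grundy value is 3.
The value of a disjunctive sum is the nim-sum of the parts.
Combined value = 17 ⊕ 2 ⊕ 1 ⊕ 3 = 17.

17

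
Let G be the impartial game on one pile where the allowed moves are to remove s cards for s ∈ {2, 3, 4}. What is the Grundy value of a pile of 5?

Grundy values for subtraction set {2, 3, 4}:
k:     0  1  2  3  4  5
g(k):  0  0  1  1  2  2
So g(5) = 2.

2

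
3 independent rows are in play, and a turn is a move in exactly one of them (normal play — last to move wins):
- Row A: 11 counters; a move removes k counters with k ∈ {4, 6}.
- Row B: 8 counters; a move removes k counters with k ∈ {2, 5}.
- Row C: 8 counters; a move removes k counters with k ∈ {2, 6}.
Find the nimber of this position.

0

Grundy values for row A (subtraction set {4, 6}):
k:     0  1  2  3  4  5  6  7  8  9 10 11
g(k):  0  0  0  0  1  1  1  1  2  2  0  0
So g(11) = 0.
For row B, compute g(0), g(1), … with moves {2, 5}:
g(0) = mex{} = 0
g(1) = mex{} = 0
g(2) = mex{0} = 1
g(3) = mex{0} = 1
g(4) = mex{1} = 0
g(5) = mex{0,1} = 2
g(6) = mex{0} = 1
g(7) = mex{1,2} = 0
g(8) = mex{1} = 0
So g(8) = 0.
Grundy values for row C (subtraction set {2, 6}):
k:     0  1  2  3  4  5  6  7  8
g(k):  0  0  1  1  0  0  1  1  0
So g(8) = 0.
By the Sprague-Grundy theorem, the Grundy value of a sum of independent games is the XOR of the component values.
Combined value = 0 ⊕ 0 ⊕ 0 = 0.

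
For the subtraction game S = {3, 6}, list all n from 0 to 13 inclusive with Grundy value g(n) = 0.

0, 1, 2, 9, 10, 11

Build the Grundy sequence with g(k) = mex{g(k−s) : s ∈ {3, 6}, s ≤ k}:
g(0) = mex{} = 0
g(1) = mex{} = 0
g(2) = mex{} = 0
g(3) = mex{0} = 1
g(4) = mex{0} = 1
g(5) = mex{0} = 1
g(6) = mex{0,1} = 2
g(7) = mex{0,1} = 2
g(8) = mex{0,1} = 2
g(9) = mex{1,2} = 0
g(10) = mex{1,2} = 0
g(11) = mex{1,2} = 0
g(12) = mex{0,2} = 1
g(13) = mex{0,2} = 1
The P-positions (g = 0) in 0..13 are 0, 1, 2, 9, 10, 11.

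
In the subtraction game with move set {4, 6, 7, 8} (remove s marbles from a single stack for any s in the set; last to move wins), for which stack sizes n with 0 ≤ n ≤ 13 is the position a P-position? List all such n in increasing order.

0, 1, 2, 3, 12, 13

Compute g(0), g(1), … for moves {4, 6, 7, 8}:
g(0) = mex{} = 0
g(1) = mex{} = 0
g(2) = mex{} = 0
g(3) = mex{} = 0
g(4) = mex{0} = 1
g(5) = mex{0} = 1
g(6) = mex{0} = 1
g(7) = mex{0} = 1
g(8) = mex{0,1} = 2
g(9) = mex{0,1} = 2
g(10) = mex{0,1} = 2
g(11) = mex{0,1} = 2
g(12) = mex{1,2} = 0
g(13) = mex{1,2} = 0
The P-positions (g = 0) in 0..13 are 0, 1, 2, 3, 12, 13.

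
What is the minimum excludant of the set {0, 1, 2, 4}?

3

The values 0, 1, 2 are all present; 3 is the first non-negative integer missing from the set.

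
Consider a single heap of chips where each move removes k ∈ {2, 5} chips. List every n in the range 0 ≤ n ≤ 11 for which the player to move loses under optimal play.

0, 1, 4, 7, 8, 11

Build the Grundy sequence with g(k) = mex{g(k−s) : s ∈ {2, 5}, s ≤ k}:
g(0) = mex{} = 0
g(1) = mex{} = 0
g(2) = mex{0} = 1
g(3) = mex{0} = 1
g(4) = mex{1} = 0
g(5) = mex{0,1} = 2
g(6) = mex{0} = 1
g(7) = mex{1,2} = 0
g(8) = mex{1} = 0
g(9) = mex{0} = 1
g(10) = mex{0,2} = 1
g(11) = mex{1} = 0
The P-positions (g = 0) in 0..11 are 0, 1, 4, 7, 8, 11.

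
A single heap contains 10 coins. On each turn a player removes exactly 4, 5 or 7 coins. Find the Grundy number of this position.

2

Build the Grundy sequence with g(k) = mex{g(k−s) : s ∈ {4, 5, 7}, s ≤ k}:
k:     0  1  2  3  4  5  6  7  8  9 10
g(k):  0  0  0  0  1  1  1  1  2  2  2
So g(10) = 2.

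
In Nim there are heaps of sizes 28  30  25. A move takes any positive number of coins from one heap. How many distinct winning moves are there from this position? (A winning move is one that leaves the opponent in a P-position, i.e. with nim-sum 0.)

3

Nim-sum: 28 XOR 30 XOR 25 = 27.
The overall nim-sum is X = 27. A heap of size p has a winning move iff p XOR X < p (reduce it to p XOR X).
  28: 28 XOR 27 = 7 < 28 — winning move (to 7).
  30: 30 XOR 27 = 5 < 30 — winning move (to 5).
  25: 25 XOR 27 = 2 < 25 — winning move (to 2).
That gives 3 winning moves.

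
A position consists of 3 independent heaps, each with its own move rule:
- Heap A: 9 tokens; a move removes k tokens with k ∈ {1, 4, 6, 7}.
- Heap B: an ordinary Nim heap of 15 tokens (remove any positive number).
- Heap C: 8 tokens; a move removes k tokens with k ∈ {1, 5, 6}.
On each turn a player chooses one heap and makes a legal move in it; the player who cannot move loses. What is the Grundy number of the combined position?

Grundy values for heap A (subtraction set {1, 4, 6, 7}):
k:     0  1  2  3  4  5  6  7  8  9
g(k):  0  1  0  1  2  0  1  2  3  2
So g(9) = 2.
Heap B is a plain Nim heap of size 15, so its Grundy value is 15.
Grundy values for heap C (subtraction set {1, 5, 6}):
g(0) = mex{} = 0
g(1) = mex{0} = 1
g(2) = mex{1} = 0
g(3) = mex{0} = 1
g(4) = mex{1} = 0
g(5) = mex{0} = 1
g(6) = mex{0,1} = 2
g(7) = mex{0,1,2} = 3
g(8) = mex{0,1,3} = 2
So g(8) = 2.
By the Sprague-Grundy theorem, the Grundy value of a sum of independent games is the XOR of the component values.
Combined value = 2 XOR 15 XOR 2 = 15.

15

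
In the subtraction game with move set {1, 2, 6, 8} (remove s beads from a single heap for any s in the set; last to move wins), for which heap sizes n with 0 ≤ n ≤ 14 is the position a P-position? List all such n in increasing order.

Compute g(0), g(1), … for moves {1, 2, 6, 8}:
k:     0  1  2  3  4  5  6  7  8  9 10 11 12 13 14
g(k):  0  1  2  0  1  2  3  0  1  2  0  1  2  3  0
The P-positions (g = 0) in 0..14 are 0, 3, 7, 10, 14.

0, 3, 7, 10, 14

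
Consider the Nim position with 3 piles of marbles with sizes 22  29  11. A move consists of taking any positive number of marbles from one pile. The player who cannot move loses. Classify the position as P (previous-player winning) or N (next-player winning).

P-position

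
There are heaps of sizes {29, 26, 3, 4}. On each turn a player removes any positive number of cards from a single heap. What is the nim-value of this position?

0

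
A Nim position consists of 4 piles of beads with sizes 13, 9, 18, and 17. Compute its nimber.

In binary:
  01101  (13)
  01001  (9)
  10010  (18)
  10001  (17)
  -----
  00111  (7)

7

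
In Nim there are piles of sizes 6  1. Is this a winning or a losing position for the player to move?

Winning position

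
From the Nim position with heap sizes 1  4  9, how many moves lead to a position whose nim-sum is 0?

1

In binary:
  0001  (1)
  0100  (4)
  1001  (9)
  ----
  1100  (12)
The overall nim-sum is X = 12. A heap of size p has a winning move iff p XOR X < p (reduce it to p XOR X).
  1: 1 XOR 12 = 13 ≥ 1 — no move.
  4: 4 XOR 12 = 8 ≥ 4 — no move.
  9: 9 XOR 12 = 5 < 9 — winning move (to 5).
That gives 1 winning move.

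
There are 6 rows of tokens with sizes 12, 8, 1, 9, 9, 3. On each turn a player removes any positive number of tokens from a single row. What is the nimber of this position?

6

Compute the nim-sum pairwise:
12 ^ 8 = 4
4 ^ 1 = 5
5 ^ 9 = 12
12 ^ 9 = 5
5 ^ 3 = 6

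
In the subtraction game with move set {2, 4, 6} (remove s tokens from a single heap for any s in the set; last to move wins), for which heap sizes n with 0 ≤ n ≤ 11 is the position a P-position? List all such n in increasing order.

0, 1, 8, 9

Compute g(0), g(1), … for moves {2, 4, 6}:
k:     0  1  2  3  4  5  6  7  8  9 10 11
g(k):  0  0  1  1  2  2  3  3  0  0  1  1
The P-positions (g = 0) in 0..11 are 0, 1, 8, 9.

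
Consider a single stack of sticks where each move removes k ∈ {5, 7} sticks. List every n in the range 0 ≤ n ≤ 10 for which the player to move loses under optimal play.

Grundy values for subtraction set {5, 7}:
k:     0  1  2  3  4  5  6  7  8  9 10
g(k):  0  0  0  0  0  1  1  1  1  1  2
The P-positions (g = 0) in 0..10 are 0, 1, 2, 3, 4.

0, 1, 2, 3, 4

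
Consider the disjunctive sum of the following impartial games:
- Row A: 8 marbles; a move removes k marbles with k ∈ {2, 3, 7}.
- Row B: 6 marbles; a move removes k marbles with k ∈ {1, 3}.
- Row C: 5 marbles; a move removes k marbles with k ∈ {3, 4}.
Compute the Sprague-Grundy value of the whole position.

0

Grundy values for row A (subtraction set {2, 3, 7}):
k:     0  1  2  3  4  5  6  7  8
g(k):  0  0  1  1  2  0  0  1  1
So g(8) = 1.
Grundy values for row B (subtraction set {1, 3}):
k:     0  1  2  3  4  5  6
g(k):  0  1  0  1  0  1  0
So g(6) = 0.
For row C, compute g(0), g(1), … with moves {3, 4}:
k:     0  1  2  3  4  5
g(k):  0  0  0  1  1  1
So g(5) = 1.
The value of a disjunctive sum is the nim-sum of the parts.
Combined value = 1 XOR 0 XOR 1 = 0.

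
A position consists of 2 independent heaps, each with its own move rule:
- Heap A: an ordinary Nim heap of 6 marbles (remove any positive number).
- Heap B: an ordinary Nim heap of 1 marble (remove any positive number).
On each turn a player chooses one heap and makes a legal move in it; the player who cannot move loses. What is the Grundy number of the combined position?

7

Heap A is a plain Nim heap of size 6, so its Grundy value is 6.
Heap B is a plain Nim heap of size 1, so its Grundy value is 1.
By the Sprague-Grundy theorem, the Grundy value of a sum of independent games is the XOR of the component values.
Combined value = 6 XOR 1 = 7.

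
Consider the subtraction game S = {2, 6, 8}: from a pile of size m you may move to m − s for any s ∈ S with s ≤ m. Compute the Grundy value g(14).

0

Build the Grundy sequence with g(k) = mex{g(k−s) : s ∈ {2, 6, 8}, s ≤ k}:
k:     0  1  2  3  4  5  6  7  8  9 10 11 12 13 14
g(k):  0  0  1  1  0  0  1  1  2  2  3  3  2  2  0
So g(14) = 0.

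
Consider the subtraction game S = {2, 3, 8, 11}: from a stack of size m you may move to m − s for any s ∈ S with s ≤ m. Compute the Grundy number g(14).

2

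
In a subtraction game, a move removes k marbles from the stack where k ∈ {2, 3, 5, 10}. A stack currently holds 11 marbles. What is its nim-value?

2

Grundy values for subtraction set {2, 3, 5, 10}:
g(0) = mex{} = 0
g(1) = mex{} = 0
g(2) = mex{0} = 1
g(3) = mex{0} = 1
g(4) = mex{0,1} = 2
g(5) = mex{0,1} = 2
g(6) = mex{0,1,2} = 3
g(7) = mex{1,2} = 0
g(8) = mex{1,2,3} = 0
g(9) = mex{0,2,3} = 1
g(10) = mex{0,2} = 1
g(11) = mex{0,1,3} = 2
So g(11) = 2.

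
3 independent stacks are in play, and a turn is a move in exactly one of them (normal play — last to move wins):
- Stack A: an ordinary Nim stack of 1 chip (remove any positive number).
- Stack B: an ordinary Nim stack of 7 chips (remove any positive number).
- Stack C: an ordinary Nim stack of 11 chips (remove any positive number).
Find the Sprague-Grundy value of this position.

13

Stack A is a plain Nim stack of size 1, so its Grundy value is 1.
Stack B is a plain Nim stack of size 7, so its Grundy value is 7.
Stack C is a plain Nim stack of size 11, so its Grundy value is 11.
By the Sprague-Grundy theorem, the Grundy value of a sum of independent games is the XOR of the component values.
Combined value = 1 XOR 7 XOR 11 = 13.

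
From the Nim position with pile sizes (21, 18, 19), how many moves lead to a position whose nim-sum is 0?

3

Write each in binary and XOR column by column:
  10101  (21)
  10010  (18)
  10011  (19)
  -----
  10100  (20)
The overall nim-sum is X = 20. A pile of size p has a winning move iff p XOR X < p (reduce it to p XOR X).
  21: 21 XOR 20 = 1 < 21 — winning move (to 1).
  18: 18 XOR 20 = 6 < 18 — winning move (to 6).
  19: 19 XOR 20 = 7 < 19 — winning move (to 7).
That gives 3 winning moves.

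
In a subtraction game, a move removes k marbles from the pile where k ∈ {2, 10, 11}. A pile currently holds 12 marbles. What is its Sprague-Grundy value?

2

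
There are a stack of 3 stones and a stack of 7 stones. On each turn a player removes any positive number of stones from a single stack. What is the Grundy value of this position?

4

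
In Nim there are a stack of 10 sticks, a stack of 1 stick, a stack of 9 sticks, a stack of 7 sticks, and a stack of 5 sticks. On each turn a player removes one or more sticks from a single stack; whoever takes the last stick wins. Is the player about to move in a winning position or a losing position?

Losing position

Compute the nim-sum pairwise:
10 ^ 1 = 11
11 ^ 9 = 2
2 ^ 7 = 5
5 ^ 5 = 0
The nim-sum is 0, so this is a P-position: the player to move is in a losing position under optimal play.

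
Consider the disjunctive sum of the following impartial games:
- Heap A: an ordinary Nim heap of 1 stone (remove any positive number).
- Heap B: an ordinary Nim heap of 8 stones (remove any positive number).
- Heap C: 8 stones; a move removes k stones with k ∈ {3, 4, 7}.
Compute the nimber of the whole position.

11

Heap A is a plain Nim heap of size 1, so its Grundy value is 1.
Heap B is a plain Nim heap of size 8, so its Grundy value is 8.
Grundy values for heap C (subtraction set {3, 4, 7}):
k:     0  1  2  3  4  5  6  7  8
g(k):  0  0  0  1  1  1  2  2  2
So g(8) = 2.
The value of a disjunctive sum is the nim-sum of the parts.
Combined value = 1 ⊕ 8 ⊕ 2 = 11.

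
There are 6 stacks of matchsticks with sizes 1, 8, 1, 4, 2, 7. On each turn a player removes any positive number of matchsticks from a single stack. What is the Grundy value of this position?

9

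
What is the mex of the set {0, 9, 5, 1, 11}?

The values 0, 1 are all present; 2 is the first non-negative integer missing from the set.

2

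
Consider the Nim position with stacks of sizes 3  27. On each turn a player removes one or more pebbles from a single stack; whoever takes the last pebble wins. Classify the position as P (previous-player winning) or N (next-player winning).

In binary:
  00011  (3)
  11011  (27)
  -----
  11000  (24)
The nim-sum is 24 ≠ 0, so this is an N-position: the player to move can win.

N-position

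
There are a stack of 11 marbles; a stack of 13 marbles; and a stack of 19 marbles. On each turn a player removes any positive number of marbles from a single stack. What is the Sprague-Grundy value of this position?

21

Write each in binary and XOR column by column:
  01011  (11)
  01101  (13)
  10011  (19)
  -----
  10101  (21)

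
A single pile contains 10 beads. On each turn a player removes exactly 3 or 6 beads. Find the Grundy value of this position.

Compute g(0), g(1), … for moves {3, 6}:
k:     0  1  2  3  4  5  6  7  8  9 10
g(k):  0  0  0  1  1  1  2  2  2  0  0
So g(10) = 0.

0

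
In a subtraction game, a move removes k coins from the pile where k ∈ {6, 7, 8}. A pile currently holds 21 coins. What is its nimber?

1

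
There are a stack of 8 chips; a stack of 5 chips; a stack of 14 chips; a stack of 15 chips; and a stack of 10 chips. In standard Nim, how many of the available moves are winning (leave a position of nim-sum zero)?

In binary:
  1000  (8)
  0101  (5)
  1110  (14)
  1111  (15)
  1010  (10)
  ----
  0110  (6)
The overall nim-sum is X = 6. A stack of size p has a winning move iff p XOR X < p (reduce it to p XOR X).
  8: 8 XOR 6 = 14 ≥ 8 — no move.
  5: 5 XOR 6 = 3 < 5 — winning move (to 3).
  14: 14 XOR 6 = 8 < 14 — winning move (to 8).
  15: 15 XOR 6 = 9 < 15 — winning move (to 9).
  10: 10 XOR 6 = 12 ≥ 10 — no move.
That gives 3 winning moves.

3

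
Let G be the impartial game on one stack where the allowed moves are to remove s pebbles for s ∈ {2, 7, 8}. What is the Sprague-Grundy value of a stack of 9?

Build the Grundy sequence with g(k) = mex{g(k−s) : s ∈ {2, 7, 8}, s ≤ k}:
g(0) = mex{} = 0
g(1) = mex{} = 0
g(2) = mex{0} = 1
g(3) = mex{0} = 1
g(4) = mex{1} = 0
g(5) = mex{1} = 0
g(6) = mex{0} = 1
g(7) = mex{0} = 1
g(8) = mex{0,1} = 2
g(9) = mex{0,1} = 2
So g(9) = 2.

2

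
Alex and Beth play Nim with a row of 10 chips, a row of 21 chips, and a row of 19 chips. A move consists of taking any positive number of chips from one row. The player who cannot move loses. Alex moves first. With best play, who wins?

Nim-sum: 10 ^ 21 ^ 19 = 12.
The nim-sum is 12 ≠ 0, so this is an N-position: the player to move can win; Alex has a winning move.

Alex wins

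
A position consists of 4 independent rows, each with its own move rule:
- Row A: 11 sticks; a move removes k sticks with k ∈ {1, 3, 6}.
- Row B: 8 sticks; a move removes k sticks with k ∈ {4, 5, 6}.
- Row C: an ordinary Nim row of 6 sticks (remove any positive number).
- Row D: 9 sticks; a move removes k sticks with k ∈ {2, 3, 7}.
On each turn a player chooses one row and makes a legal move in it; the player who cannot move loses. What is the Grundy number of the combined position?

6

For row A, compute g(0), g(1), … with moves {1, 3, 6}:
g(0) = mex{} = 0
g(1) = mex{0} = 1
g(2) = mex{1} = 0
g(3) = mex{0} = 1
g(4) = mex{1} = 0
g(5) = mex{0} = 1
g(6) = mex{0,1} = 2
g(7) = mex{0,1,2} = 3
g(8) = mex{0,1,3} = 2
g(9) = mex{1,2} = 0
g(10) = mex{0,3} = 1
g(11) = mex{1,2} = 0
So g(11) = 0.
Grundy values for row B (subtraction set {4, 5, 6}):
k:     0  1  2  3  4  5  6  7  8
g(k):  0  0  0  0  1  1  1  1  2
So g(8) = 2.
Row C is a plain Nim row of size 6, so its Grundy value is 6.
For row D, compute g(0), g(1), … with moves {2, 3, 7}:
k:     0  1  2  3  4  5  6  7  8  9
g(k):  0  0  1  1  2  0  0  1  1  2
So g(9) = 2.
The value of a disjunctive sum is the nim-sum of the parts.
Combined value = 0 ⊕ 2 ⊕ 6 ⊕ 2 = 6.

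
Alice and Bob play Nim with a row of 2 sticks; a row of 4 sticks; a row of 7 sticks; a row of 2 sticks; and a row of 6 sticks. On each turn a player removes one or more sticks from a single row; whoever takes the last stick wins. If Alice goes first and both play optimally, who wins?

Bitwise XOR of the heap sizes:
  010  (2)
  100  (4)
  111  (7)
  010  (2)
  110  (6)
  ---
  101  (5)
The nim-sum is 5 ≠ 0, so this is an N-position: the player to move can win; Alice has a winning move.

Alice wins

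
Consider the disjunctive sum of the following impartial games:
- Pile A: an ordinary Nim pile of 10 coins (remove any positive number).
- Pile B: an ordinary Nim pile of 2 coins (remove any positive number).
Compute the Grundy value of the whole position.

Pile A is a plain Nim pile of size 10, so its Grundy value is 10.
Pile B is a plain Nim pile of size 2, so its Grundy value is 2.
By the Sprague-Grundy theorem, the Grundy value of a sum of independent games is the XOR of the component values.
Combined value = 10 ⊕ 2 = 8.

8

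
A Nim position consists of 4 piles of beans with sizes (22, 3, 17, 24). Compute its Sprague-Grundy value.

28

Nim-sum: 22 ⊕ 3 ⊕ 17 ⊕ 24 = 28.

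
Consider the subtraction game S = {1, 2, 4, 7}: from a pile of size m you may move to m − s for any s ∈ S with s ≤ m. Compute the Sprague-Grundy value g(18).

0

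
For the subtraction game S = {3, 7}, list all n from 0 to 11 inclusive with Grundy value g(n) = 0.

0, 1, 2, 6, 10, 11

Compute g(0), g(1), … for moves {3, 7}:
g(0) = mex{} = 0
g(1) = mex{} = 0
g(2) = mex{} = 0
g(3) = mex{0} = 1
g(4) = mex{0} = 1
g(5) = mex{0} = 1
g(6) = mex{1} = 0
g(7) = mex{0,1} = 2
g(8) = mex{0,1} = 2
g(9) = mex{0} = 1
g(10) = mex{1,2} = 0
g(11) = mex{1,2} = 0
The P-positions (g = 0) in 0..11 are 0, 1, 2, 6, 10, 11.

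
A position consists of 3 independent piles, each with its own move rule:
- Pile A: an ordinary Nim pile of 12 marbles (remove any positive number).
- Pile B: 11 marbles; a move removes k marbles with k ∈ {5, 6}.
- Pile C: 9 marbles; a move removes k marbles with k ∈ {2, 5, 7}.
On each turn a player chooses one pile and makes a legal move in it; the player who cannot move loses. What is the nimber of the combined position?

14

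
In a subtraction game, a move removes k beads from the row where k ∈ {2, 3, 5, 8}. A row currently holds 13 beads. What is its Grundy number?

1

Compute g(0), g(1), … for moves {2, 3, 5, 8}:
g(0) = mex{} = 0
g(1) = mex{} = 0
g(2) = mex{0} = 1
g(3) = mex{0} = 1
g(4) = mex{0,1} = 2
g(5) = mex{0,1} = 2
g(6) = mex{0,1,2} = 3
g(7) = mex{1,2} = 0
g(8) = mex{0,1,2,3} = 4
g(9) = mex{0,2,3} = 1
g(10) = mex{0,1,2,4} = 3
g(11) = mex{1,3,4} = 0
g(12) = mex{0,1,2,3} = 4
g(13) = mex{0,2,3,4} = 1
So g(13) = 1.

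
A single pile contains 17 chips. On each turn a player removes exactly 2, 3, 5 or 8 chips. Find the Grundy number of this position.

Compute g(0), g(1), … for moves {2, 3, 5, 8}:
k:     0  1  2  3  4  5  6  7  8  9 10 11 12 13 14 15 16 17
g(k):  0  0  1  1  2  2  3  0  4  1  3  0  4  1  2  2  3  0
So g(17) = 0.

0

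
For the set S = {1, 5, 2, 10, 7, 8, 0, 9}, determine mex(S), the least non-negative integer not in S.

3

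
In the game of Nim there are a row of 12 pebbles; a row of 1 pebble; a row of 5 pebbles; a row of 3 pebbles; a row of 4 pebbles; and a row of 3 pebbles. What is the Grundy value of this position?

12

Compute the nim-sum pairwise:
12 XOR 1 = 13
13 XOR 5 = 8
8 XOR 3 = 11
11 XOR 4 = 15
15 XOR 3 = 12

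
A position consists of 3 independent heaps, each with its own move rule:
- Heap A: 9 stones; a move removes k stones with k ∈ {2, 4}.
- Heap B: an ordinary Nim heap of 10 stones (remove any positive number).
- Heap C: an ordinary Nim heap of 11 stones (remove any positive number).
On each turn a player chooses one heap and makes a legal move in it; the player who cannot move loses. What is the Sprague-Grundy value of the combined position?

0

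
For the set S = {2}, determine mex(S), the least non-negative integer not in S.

0 is not in the set, so the mex is 0.

0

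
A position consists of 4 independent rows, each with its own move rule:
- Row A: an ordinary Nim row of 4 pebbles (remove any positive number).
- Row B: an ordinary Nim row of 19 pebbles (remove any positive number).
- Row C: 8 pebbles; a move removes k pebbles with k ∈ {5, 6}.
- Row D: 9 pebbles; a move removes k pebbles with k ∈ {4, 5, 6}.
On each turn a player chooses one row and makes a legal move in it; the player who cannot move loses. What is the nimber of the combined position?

20

Row A is a plain Nim row of size 4, so its Grundy value is 4.
Row B is a plain Nim row of size 19, so its Grundy value is 19.
Build the Grundy sequence for row C with g(k) = mex{g(k−s) : s ∈ {5, 6}, s ≤ k}:
g(0) = mex{} = 0
g(1) = mex{} = 0
g(2) = mex{} = 0
g(3) = mex{} = 0
g(4) = mex{} = 0
g(5) = mex{0} = 1
g(6) = mex{0} = 1
g(7) = mex{0} = 1
g(8) = mex{0} = 1
So g(8) = 1.
Build the Grundy sequence for row D with g(k) = mex{g(k−s) : s ∈ {4, 5, 6}, s ≤ k}:
g(0) = mex{} = 0
g(1) = mex{} = 0
g(2) = mex{} = 0
g(3) = mex{} = 0
g(4) = mex{0} = 1
g(5) = mex{0} = 1
g(6) = mex{0} = 1
g(7) = mex{0} = 1
g(8) = mex{0,1} = 2
g(9) = mex{0,1} = 2
So g(9) = 2.
By the Sprague-Grundy theorem, the Grundy value of a sum of independent games is the XOR of the component values.
Combined value = 4 ⊕ 19 ⊕ 1 ⊕ 2 = 20.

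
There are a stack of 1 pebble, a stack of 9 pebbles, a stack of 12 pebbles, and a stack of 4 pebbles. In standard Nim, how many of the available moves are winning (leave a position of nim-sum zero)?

0

Compute the nim-sum pairwise:
1 ^ 9 = 8
8 ^ 12 = 4
4 ^ 4 = 0
The nim-sum is already 0, so every move leaves a nonzero nim-sum — there are no winning moves.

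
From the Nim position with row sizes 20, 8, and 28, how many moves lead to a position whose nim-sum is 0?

0

Nim-sum: 20 XOR 8 XOR 28 = 0.
The nim-sum is already 0, so every move leaves a nonzero nim-sum — there are no winning moves.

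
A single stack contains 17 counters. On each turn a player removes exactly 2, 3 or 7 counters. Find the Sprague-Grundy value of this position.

1

Grundy values for subtraction set {2, 3, 7}:
k:     0  1  2  3  4  5  6  7  8  9 10 11 12 13 14 15 16 17
g(k):  0  0  1  1  2  0  0  1  1  2  0  0  1  1  2  0  0  1
So g(17) = 1.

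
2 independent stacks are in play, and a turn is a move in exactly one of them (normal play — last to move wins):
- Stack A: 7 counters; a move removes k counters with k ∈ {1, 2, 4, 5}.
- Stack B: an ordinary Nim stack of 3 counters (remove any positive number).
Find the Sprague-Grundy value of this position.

For stack A, compute g(0), g(1), … with moves {1, 2, 4, 5}:
k:     0  1  2  3  4  5  6  7
g(k):  0  1  2  0  1  2  0  1
So g(7) = 1.
Stack B is a plain Nim stack of size 3, so its Grundy value is 3.
By the Sprague-Grundy theorem, the Grundy value of a sum of independent games is the XOR of the component values.
Combined value = 1 ⊕ 3 = 2.

2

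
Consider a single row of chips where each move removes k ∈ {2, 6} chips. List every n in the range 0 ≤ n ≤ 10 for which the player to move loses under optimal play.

0, 1, 4, 5, 8, 9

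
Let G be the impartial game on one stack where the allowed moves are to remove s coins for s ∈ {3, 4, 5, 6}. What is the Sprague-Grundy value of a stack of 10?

0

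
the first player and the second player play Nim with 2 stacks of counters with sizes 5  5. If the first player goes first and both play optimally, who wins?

the second player wins

Compute the nim-sum pairwise:
5 XOR 5 = 0
The nim-sum is 0, so this is a P-position: the player to move is in a losing position under optimal play; the first player is about to move from it and so loses — the second player wins.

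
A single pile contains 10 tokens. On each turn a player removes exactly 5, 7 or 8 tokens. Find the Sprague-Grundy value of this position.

2

Grundy values for subtraction set {5, 7, 8}:
g(0) = mex{} = 0
g(1) = mex{} = 0
g(2) = mex{} = 0
g(3) = mex{} = 0
g(4) = mex{} = 0
g(5) = mex{0} = 1
g(6) = mex{0} = 1
g(7) = mex{0} = 1
g(8) = mex{0} = 1
g(9) = mex{0} = 1
g(10) = mex{0,1} = 2
So g(10) = 2.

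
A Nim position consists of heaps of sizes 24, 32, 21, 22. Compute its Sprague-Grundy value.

59

Compute the nim-sum pairwise:
24 ⊕ 32 = 56
56 ⊕ 21 = 45
45 ⊕ 22 = 59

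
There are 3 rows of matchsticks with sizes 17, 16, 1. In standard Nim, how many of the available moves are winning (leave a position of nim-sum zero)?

0

Nim-sum: 17 XOR 16 XOR 1 = 0.
The nim-sum is already 0, so every move leaves a nonzero nim-sum — there are no winning moves.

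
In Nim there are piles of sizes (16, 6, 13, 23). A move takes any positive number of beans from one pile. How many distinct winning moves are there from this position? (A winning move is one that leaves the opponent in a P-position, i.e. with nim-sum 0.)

1

Compute the nim-sum pairwise:
16 ⊕ 6 = 22
22 ⊕ 13 = 27
27 ⊕ 23 = 12
The overall nim-sum is X = 12. A pile of size p has a winning move iff p XOR X < p (reduce it to p XOR X).
  16: 16 XOR 12 = 28 ≥ 16 — no move.
  6: 6 XOR 12 = 10 ≥ 6 — no move.
  13: 13 XOR 12 = 1 < 13 — winning move (to 1).
  23: 23 XOR 12 = 27 ≥ 23 — no move.
That gives 1 winning move.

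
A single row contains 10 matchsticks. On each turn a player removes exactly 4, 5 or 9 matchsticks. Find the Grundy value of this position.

Compute g(0), g(1), … for moves {4, 5, 9}:
k:     0  1  2  3  4  5  6  7  8  9 10
g(k):  0  0  0  0  1  1  1  1  2  2  2
So g(10) = 2.

2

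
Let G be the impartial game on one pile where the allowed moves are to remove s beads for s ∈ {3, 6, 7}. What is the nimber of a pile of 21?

0

Grundy values for subtraction set {3, 6, 7}:
k:     0  1  2  3  4  5  6  7  8  9 10 11 12 13 14 15 16 17 18 19 20 21
g(k):  0  0  0  1  1  1  2  2  2  3  0  0  0  1  1  1  2  2  2  3  0  0
So g(21) = 0.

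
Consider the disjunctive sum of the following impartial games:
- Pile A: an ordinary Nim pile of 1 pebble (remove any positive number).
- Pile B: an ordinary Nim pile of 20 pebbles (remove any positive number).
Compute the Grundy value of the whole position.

21

Pile A is a plain Nim pile of size 1, so its Grundy value is 1.
Pile B is a plain Nim pile of size 20, so its Grundy value is 20.
The value of a disjunctive sum is the nim-sum of the parts.
Combined value = 1 XOR 20 = 21.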